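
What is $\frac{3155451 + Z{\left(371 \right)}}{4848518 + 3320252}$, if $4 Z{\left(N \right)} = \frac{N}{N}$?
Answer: $\frac{2524361}{6535016} \approx 0.38628$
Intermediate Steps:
$Z{\left(N \right)} = \frac{1}{4}$ ($Z{\left(N \right)} = \frac{N \frac{1}{N}}{4} = \frac{1}{4} \cdot 1 = \frac{1}{4}$)
$\frac{3155451 + Z{\left(371 \right)}}{4848518 + 3320252} = \frac{3155451 + \frac{1}{4}}{4848518 + 3320252} = \frac{12621805}{4 \cdot 8168770} = \frac{12621805}{4} \cdot \frac{1}{8168770} = \frac{2524361}{6535016}$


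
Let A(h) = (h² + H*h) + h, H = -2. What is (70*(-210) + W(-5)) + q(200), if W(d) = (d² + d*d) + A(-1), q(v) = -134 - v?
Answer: -14982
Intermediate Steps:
A(h) = h² - h (A(h) = (h² - 2*h) + h = h² - h)
W(d) = 2 + 2*d² (W(d) = (d² + d*d) - (-1 - 1) = (d² + d²) - 1*(-2) = 2*d² + 2 = 2 + 2*d²)
(70*(-210) + W(-5)) + q(200) = (70*(-210) + (2 + 2*(-5)²)) + (-134 - 1*200) = (-14700 + (2 + 2*25)) + (-134 - 200) = (-14700 + (2 + 50)) - 334 = (-14700 + 52) - 334 = -14648 - 334 = -14982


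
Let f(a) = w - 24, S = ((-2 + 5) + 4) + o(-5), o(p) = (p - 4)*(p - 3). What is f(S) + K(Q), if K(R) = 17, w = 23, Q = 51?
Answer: 16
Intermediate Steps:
o(p) = (-4 + p)*(-3 + p)
S = 79 (S = ((-2 + 5) + 4) + (12 + (-5)² - 7*(-5)) = (3 + 4) + (12 + 25 + 35) = 7 + 72 = 79)
f(a) = -1 (f(a) = 23 - 24 = -1)
f(S) + K(Q) = -1 + 17 = 16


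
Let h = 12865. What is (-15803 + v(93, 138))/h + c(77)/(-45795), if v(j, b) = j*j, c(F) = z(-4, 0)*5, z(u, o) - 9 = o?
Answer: -21879757/39276845 ≈ -0.55707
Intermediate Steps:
z(u, o) = 9 + o
c(F) = 45 (c(F) = (9 + 0)*5 = 9*5 = 45)
v(j, b) = j**2
(-15803 + v(93, 138))/h + c(77)/(-45795) = (-15803 + 93**2)/12865 + 45/(-45795) = (-15803 + 8649)*(1/12865) + 45*(-1/45795) = -7154*1/12865 - 3/3053 = -7154/12865 - 3/3053 = -21879757/39276845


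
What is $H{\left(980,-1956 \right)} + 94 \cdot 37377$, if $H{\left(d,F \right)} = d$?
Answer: $3514418$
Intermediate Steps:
$H{\left(980,-1956 \right)} + 94 \cdot 37377 = 980 + 94 \cdot 37377 = 980 + 3513438 = 3514418$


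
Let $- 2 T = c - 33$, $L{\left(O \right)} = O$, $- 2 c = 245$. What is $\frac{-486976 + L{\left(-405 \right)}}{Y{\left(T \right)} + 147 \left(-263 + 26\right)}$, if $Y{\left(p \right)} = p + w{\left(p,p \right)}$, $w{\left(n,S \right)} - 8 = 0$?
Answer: $\frac{1949524}{139013} \approx 14.024$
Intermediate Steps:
$c = - \frac{245}{2}$ ($c = \left(- \frac{1}{2}\right) 245 = - \frac{245}{2} \approx -122.5$)
$w{\left(n,S \right)} = 8$ ($w{\left(n,S \right)} = 8 + 0 = 8$)
$T = \frac{311}{4}$ ($T = - \frac{- \frac{245}{2} - 33}{2} = \left(- \frac{1}{2}\right) \left(- \frac{311}{2}\right) = \frac{311}{4} \approx 77.75$)
$Y{\left(p \right)} = 8 + p$ ($Y{\left(p \right)} = p + 8 = 8 + p$)
$\frac{-486976 + L{\left(-405 \right)}}{Y{\left(T \right)} + 147 \left(-263 + 26\right)} = \frac{-486976 - 405}{\left(8 + \frac{311}{4}\right) + 147 \left(-263 + 26\right)} = - \frac{487381}{\frac{343}{4} + 147 \left(-237\right)} = - \frac{487381}{\frac{343}{4} - 34839} = - \frac{487381}{- \frac{139013}{4}} = \left(-487381\right) \left(- \frac{4}{139013}\right) = \frac{1949524}{139013}$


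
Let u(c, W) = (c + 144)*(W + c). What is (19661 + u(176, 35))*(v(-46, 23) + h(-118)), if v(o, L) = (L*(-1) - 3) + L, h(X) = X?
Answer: -10548901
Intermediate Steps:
u(c, W) = (144 + c)*(W + c)
v(o, L) = -3 (v(o, L) = (-L - 3) + L = (-3 - L) + L = -3)
(19661 + u(176, 35))*(v(-46, 23) + h(-118)) = (19661 + (176² + 144*35 + 144*176 + 35*176))*(-3 - 118) = (19661 + (30976 + 5040 + 25344 + 6160))*(-121) = (19661 + 67520)*(-121) = 87181*(-121) = -10548901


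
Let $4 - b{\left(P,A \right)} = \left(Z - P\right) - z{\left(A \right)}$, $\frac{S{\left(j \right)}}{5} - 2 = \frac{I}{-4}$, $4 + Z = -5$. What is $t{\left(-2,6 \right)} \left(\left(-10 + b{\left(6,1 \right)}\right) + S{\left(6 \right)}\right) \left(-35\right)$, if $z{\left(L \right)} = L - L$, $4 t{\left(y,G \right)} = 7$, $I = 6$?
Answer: $- \frac{5635}{8} \approx -704.38$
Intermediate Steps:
$Z = -9$ ($Z = -4 - 5 = -9$)
$t{\left(y,G \right)} = \frac{7}{4}$ ($t{\left(y,G \right)} = \frac{1}{4} \cdot 7 = \frac{7}{4}$)
$z{\left(L \right)} = 0$
$S{\left(j \right)} = \frac{5}{2}$ ($S{\left(j \right)} = 10 + 5 \frac{6}{-4} = 10 + 5 \cdot 6 \left(- \frac{1}{4}\right) = 10 + 5 \left(- \frac{3}{2}\right) = 10 - \frac{15}{2} = \frac{5}{2}$)
$b{\left(P,A \right)} = 13 + P$ ($b{\left(P,A \right)} = 4 - \left(\left(-9 - P\right) - 0\right) = 4 - \left(\left(-9 - P\right) + 0\right) = 4 - \left(-9 - P\right) = 4 + \left(9 + P\right) = 13 + P$)
$t{\left(-2,6 \right)} \left(\left(-10 + b{\left(6,1 \right)}\right) + S{\left(6 \right)}\right) \left(-35\right) = \frac{7 \left(\left(-10 + \left(13 + 6\right)\right) + \frac{5}{2}\right)}{4} \left(-35\right) = \frac{7 \left(\left(-10 + 19\right) + \frac{5}{2}\right)}{4} \left(-35\right) = \frac{7 \left(9 + \frac{5}{2}\right)}{4} \left(-35\right) = \frac{7}{4} \cdot \frac{23}{2} \left(-35\right) = \frac{161}{8} \left(-35\right) = - \frac{5635}{8}$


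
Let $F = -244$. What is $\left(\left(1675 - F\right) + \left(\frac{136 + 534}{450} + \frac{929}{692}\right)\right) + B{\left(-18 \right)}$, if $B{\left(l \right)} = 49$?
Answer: $\frac{61371689}{31140} \approx 1970.8$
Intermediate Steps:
$\left(\left(1675 - F\right) + \left(\frac{136 + 534}{450} + \frac{929}{692}\right)\right) + B{\left(-18 \right)} = \left(\left(1675 - -244\right) + \left(\frac{136 + 534}{450} + \frac{929}{692}\right)\right) + 49 = \left(\left(1675 + 244\right) + \left(670 \cdot \frac{1}{450} + 929 \cdot \frac{1}{692}\right)\right) + 49 = \left(1919 + \left(\frac{67}{45} + \frac{929}{692}\right)\right) + 49 = \left(1919 + \frac{88169}{31140}\right) + 49 = \frac{59845829}{31140} + 49 = \frac{61371689}{31140}$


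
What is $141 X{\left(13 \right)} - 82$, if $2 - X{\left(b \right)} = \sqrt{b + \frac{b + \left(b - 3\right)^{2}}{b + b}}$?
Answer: $200 - \frac{141 \sqrt{11726}}{26} \approx -387.25$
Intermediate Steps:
$X{\left(b \right)} = 2 - \sqrt{b + \frac{b + \left(-3 + b\right)^{2}}{2 b}}$ ($X{\left(b \right)} = 2 - \sqrt{b + \frac{b + \left(b - 3\right)^{2}}{b + b}} = 2 - \sqrt{b + \frac{b + \left(-3 + b\right)^{2}}{2 b}}$)
$141 X{\left(13 \right)} - 82 = 141 \left(2 - \frac{\sqrt{-10 + 6 \cdot 13 + \frac{18}{13}}}{2}\right) - 82 = 141 \left(2 - \frac{\sqrt{-10 + 78 + 18 \cdot \frac{1}{13}}}{2}\right) - 82 = 141 \left(2 - \frac{\sqrt{-10 + 78 + \frac{18}{13}}}{2}\right) - 82 = 141 \left(2 - \frac{\sqrt{\frac{902}{13}}}{2}\right) - 82 = 141 \left(2 - \frac{\frac{1}{13} \sqrt{11726}}{2}\right) - 82 = 141 \left(2 - \frac{\sqrt{11726}}{26}\right) - 82 = \left(282 - \frac{141 \sqrt{11726}}{26}\right) - 82 = 200 - \frac{141 \sqrt{11726}}{26}$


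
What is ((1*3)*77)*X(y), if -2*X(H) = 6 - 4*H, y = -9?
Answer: -4851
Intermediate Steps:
X(H) = -3 + 2*H (X(H) = -(6 - 4*H)/2 = -3 + 2*H)
((1*3)*77)*X(y) = ((1*3)*77)*(-3 + 2*(-9)) = (3*77)*(-3 - 18) = 231*(-21) = -4851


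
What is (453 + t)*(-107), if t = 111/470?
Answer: -22793247/470 ≈ -48496.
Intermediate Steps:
t = 111/470 (t = 111*(1/470) = 111/470 ≈ 0.23617)
(453 + t)*(-107) = (453 + 111/470)*(-107) = (213021/470)*(-107) = -22793247/470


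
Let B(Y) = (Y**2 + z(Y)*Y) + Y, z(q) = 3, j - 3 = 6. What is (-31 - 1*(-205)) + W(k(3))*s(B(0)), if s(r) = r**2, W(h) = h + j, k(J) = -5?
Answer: 174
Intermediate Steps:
j = 9 (j = 3 + 6 = 9)
B(Y) = Y**2 + 4*Y (B(Y) = (Y**2 + 3*Y) + Y = Y**2 + 4*Y)
W(h) = 9 + h (W(h) = h + 9 = 9 + h)
(-31 - 1*(-205)) + W(k(3))*s(B(0)) = (-31 - 1*(-205)) + (9 - 5)*(0*(4 + 0))**2 = (-31 + 205) + 4*(0*4)**2 = 174 + 4*0**2 = 174 + 4*0 = 174 + 0 = 174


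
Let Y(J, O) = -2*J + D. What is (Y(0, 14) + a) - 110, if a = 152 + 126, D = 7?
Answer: 175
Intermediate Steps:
Y(J, O) = 7 - 2*J (Y(J, O) = -2*J + 7 = 7 - 2*J)
a = 278
(Y(0, 14) + a) - 110 = ((7 - 2*0) + 278) - 110 = ((7 + 0) + 278) - 110 = (7 + 278) - 110 = 285 - 110 = 175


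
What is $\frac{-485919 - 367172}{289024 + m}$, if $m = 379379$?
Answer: $- \frac{853091}{668403} \approx -1.2763$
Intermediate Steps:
$\frac{-485919 - 367172}{289024 + m} = \frac{-485919 - 367172}{289024 + 379379} = - \frac{853091}{668403}$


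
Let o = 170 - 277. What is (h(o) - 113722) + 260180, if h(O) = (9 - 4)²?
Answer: 146483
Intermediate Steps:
o = -107
h(O) = 25 (h(O) = 5² = 25)
(h(o) - 113722) + 260180 = (25 - 113722) + 260180 = -113697 + 260180 = 146483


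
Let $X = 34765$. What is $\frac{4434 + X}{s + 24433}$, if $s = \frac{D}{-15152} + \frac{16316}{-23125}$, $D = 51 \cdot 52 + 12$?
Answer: $\frac{1716867201250}{1070096255621} \approx 1.6044$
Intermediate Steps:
$D = 2664$ ($D = 2652 + 12 = 2664$)
$s = - \frac{38603129}{43798750}$ ($s = \frac{2664}{-15152} + \frac{16316}{-23125} = 2664 \left(- \frac{1}{15152}\right) + 16316 \left(- \frac{1}{23125}\right) = - \frac{333}{1894} - \frac{16316}{23125} = - \frac{38603129}{43798750} \approx -0.88138$)
$\frac{4434 + X}{s + 24433} = \frac{4434 + 34765}{- \frac{38603129}{43798750} + 24433} = \frac{39199}{\frac{1070096255621}{43798750}} = 39199 \cdot \frac{43798750}{1070096255621} = \frac{1716867201250}{1070096255621}$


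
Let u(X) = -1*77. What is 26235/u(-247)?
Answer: -2385/7 ≈ -340.71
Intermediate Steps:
u(X) = -77
26235/u(-247) = 26235/(-77) = 26235*(-1/77) = -2385/7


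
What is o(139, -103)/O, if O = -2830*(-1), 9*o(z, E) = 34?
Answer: 17/12735 ≈ 0.0013349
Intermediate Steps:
o(z, E) = 34/9 (o(z, E) = (⅑)*34 = 34/9)
O = 2830
o(139, -103)/O = (34/9)/2830 = (34/9)*(1/2830) = 17/12735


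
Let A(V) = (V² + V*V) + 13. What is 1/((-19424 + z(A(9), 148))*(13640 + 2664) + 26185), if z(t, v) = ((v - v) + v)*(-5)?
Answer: -1/328727671 ≈ -3.0420e-9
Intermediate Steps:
A(V) = 13 + 2*V² (A(V) = (V² + V²) + 13 = 2*V² + 13 = 13 + 2*V²)
z(t, v) = -5*v (z(t, v) = (0 + v)*(-5) = v*(-5) = -5*v)
1/((-19424 + z(A(9), 148))*(13640 + 2664) + 26185) = 1/((-19424 - 5*148)*(13640 + 2664) + 26185) = 1/((-19424 - 740)*16304 + 26185) = 1/(-20164*16304 + 26185) = 1/(-328753856 + 26185) = 1/(-328727671) = -1/328727671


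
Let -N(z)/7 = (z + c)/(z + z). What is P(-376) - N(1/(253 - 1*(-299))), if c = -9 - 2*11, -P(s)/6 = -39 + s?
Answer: -114797/2 ≈ -57399.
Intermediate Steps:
P(s) = 234 - 6*s (P(s) = -6*(-39 + s) = 234 - 6*s)
c = -31 (c = -9 - 22 = -31)
N(z) = -7*(-31 + z)/(2*z) (N(z) = -7*(z - 31)/(z + z) = -7*(-31 + z)/(2*z))
P(-376) - N(1/(253 - 1*(-299))) = (234 - 6*(-376)) - 7*(31 - 1/(253 - 1*(-299)))/(2*(1/(253 - 1*(-299)))) = (234 + 2256) - 7*(31 - 1/(253 + 299))/(2*(1/(253 + 299))) = 2490 - 7*(31 - 1/552)/(2*(1/552)) = 2490 - 7*(31 - 1*1/552)/(2*1/552) = 2490 - 7*552*(31 - 1/552)/2 = 2490 - 7*552*17111/(2*552) = 2490 - 1*119777/2 = 2490 - 119777/2 = -114797/2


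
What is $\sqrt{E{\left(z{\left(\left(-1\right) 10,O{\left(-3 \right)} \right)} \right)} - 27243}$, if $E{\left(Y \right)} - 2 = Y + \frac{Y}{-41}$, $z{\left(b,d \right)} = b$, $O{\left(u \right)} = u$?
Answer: $\frac{i \sqrt{45808521}}{41} \approx 165.08 i$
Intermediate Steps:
$E{\left(Y \right)} = 2 + \frac{40 Y}{41}$ ($E{\left(Y \right)} = 2 + \left(Y + \frac{Y}{-41}\right) = 2 + \left(Y + Y \left(- \frac{1}{41}\right)\right) = 2 + \left(Y - \frac{Y}{41}\right) = 2 + \frac{40 Y}{41}$)
$\sqrt{E{\left(z{\left(\left(-1\right) 10,O{\left(-3 \right)} \right)} \right)} - 27243} = \sqrt{\left(2 + \frac{40 \left(\left(-1\right) 10\right)}{41}\right) - 27243} = \sqrt{\left(2 + \frac{40}{41} \left(-10\right)\right) - 27243} = \sqrt{\left(2 - \frac{400}{41}\right) - 27243} = \sqrt{- \frac{318}{41} - 27243} = \sqrt{- \frac{1117281}{41}} = \frac{i \sqrt{45808521}}{41}$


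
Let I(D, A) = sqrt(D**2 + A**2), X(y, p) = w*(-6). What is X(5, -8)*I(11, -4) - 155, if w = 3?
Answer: -155 - 18*sqrt(137) ≈ -365.68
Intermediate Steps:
X(y, p) = -18 (X(y, p) = 3*(-6) = -18)
I(D, A) = sqrt(A**2 + D**2)
X(5, -8)*I(11, -4) - 155 = -18*sqrt((-4)**2 + 11**2) - 155 = -18*sqrt(16 + 121) - 155 = -18*sqrt(137) - 155 = -155 - 18*sqrt(137)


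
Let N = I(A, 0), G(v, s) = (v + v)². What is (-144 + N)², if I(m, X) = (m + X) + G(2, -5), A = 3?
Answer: 15625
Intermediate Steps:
G(v, s) = 4*v² (G(v, s) = (2*v)² = 4*v²)
I(m, X) = 16 + X + m (I(m, X) = (m + X) + 4*2² = (X + m) + 4*4 = (X + m) + 16 = 16 + X + m)
N = 19 (N = 16 + 0 + 3 = 19)
(-144 + N)² = (-144 + 19)² = (-125)² = 15625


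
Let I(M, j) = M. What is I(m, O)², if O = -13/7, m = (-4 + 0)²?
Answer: 256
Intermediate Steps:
m = 16 (m = (-4)² = 16)
O = -13/7 (O = -13*⅐ = -13/7 ≈ -1.8571)
I(m, O)² = 16² = 256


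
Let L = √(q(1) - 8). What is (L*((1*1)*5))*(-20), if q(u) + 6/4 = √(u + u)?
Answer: -50*I*√(38 - 4*√2) ≈ -284.35*I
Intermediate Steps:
q(u) = -3/2 + √2*√u (q(u) = -3/2 + √(u + u) = -3/2 + √(2*u) = -3/2 + √2*√u)
L = √(-19/2 + √2) (L = √((-3/2 + √2*√1) - 8) = √((-3/2 + √2*1) - 8) = √((-3/2 + √2) - 8) = √(-19/2 + √2) ≈ 2.8436*I)
(L*((1*1)*5))*(-20) = ((√(-38 + 4*√2)/2)*((1*1)*5))*(-20) = ((√(-38 + 4*√2)/2)*(1*5))*(-20) = ((√(-38 + 4*√2)/2)*5)*(-20) = (5*√(-38 + 4*√2)/2)*(-20) = -50*√(-38 + 4*√2)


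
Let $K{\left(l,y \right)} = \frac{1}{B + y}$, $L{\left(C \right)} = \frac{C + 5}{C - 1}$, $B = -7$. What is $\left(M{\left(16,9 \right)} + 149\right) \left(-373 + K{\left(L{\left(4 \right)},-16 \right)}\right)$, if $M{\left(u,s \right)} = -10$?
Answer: $- \frac{1192620}{23} \approx -51853.0$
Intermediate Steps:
$L{\left(C \right)} = \frac{5 + C}{-1 + C}$
$K{\left(l,y \right)} = \frac{1}{-7 + y}$
$\left(M{\left(16,9 \right)} + 149\right) \left(-373 + K{\left(L{\left(4 \right)},-16 \right)}\right) = \left(-10 + 149\right) \left(-373 + \frac{1}{-7 - 16}\right) = 139 \left(-373 + \frac{1}{-23}\right) = 139 \left(-373 - \frac{1}{23}\right) = 139 \left(- \frac{8580}{23}\right) = - \frac{1192620}{23}$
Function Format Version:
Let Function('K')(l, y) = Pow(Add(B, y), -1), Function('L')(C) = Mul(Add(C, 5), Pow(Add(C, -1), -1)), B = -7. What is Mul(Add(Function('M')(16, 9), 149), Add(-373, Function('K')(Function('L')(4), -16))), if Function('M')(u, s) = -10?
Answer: Rational(-1192620, 23) ≈ -51853.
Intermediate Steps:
Function('L')(C) = Mul(Pow(Add(-1, C), -1), Add(5, C)) (Function('L')(C) = Mul(Add(5, C), Pow(Add(-1, C), -1)) = Mul(Pow(Add(-1, C), -1), Add(5, C)))
Function('K')(l, y) = Pow(Add(-7, y), -1)
Mul(Add(Function('M')(16, 9), 149), Add(-373, Function('K')(Function('L')(4), -16))) = Mul(Add(-10, 149), Add(-373, Pow(Add(-7, -16), -1))) = Mul(139, Add(-373, Pow(-23, -1))) = Mul(139, Add(-373, Rational(-1, 23))) = Mul(139, Rational(-8580, 23)) = Rational(-1192620, 23)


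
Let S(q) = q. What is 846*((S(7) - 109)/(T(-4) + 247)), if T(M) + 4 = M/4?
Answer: -43146/121 ≈ -356.58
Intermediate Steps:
T(M) = -4 + M/4
846*((S(7) - 109)/(T(-4) + 247)) = 846*((7 - 109)/((-4 + (¼)*(-4)) + 247)) = 846*(-102/((-4 - 1) + 247)) = 846*(-102/(-5 + 247)) = 846*(-102/242) = 846*(-102*1/242) = 846*(-51/121) = -43146/121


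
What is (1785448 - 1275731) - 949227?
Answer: -439510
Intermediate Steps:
(1785448 - 1275731) - 949227 = 509717 - 949227 = -439510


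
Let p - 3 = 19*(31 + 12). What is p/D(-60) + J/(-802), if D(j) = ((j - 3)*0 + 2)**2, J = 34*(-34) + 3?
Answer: 165563/802 ≈ 206.44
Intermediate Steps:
J = -1153 (J = -1156 + 3 = -1153)
p = 820 (p = 3 + 19*(31 + 12) = 3 + 19*43 = 3 + 817 = 820)
D(j) = 4 (D(j) = ((-3 + j)*0 + 2)**2 = (0 + 2)**2 = 2**2 = 4)
p/D(-60) + J/(-802) = 820/4 - 1153/(-802) = 820*(1/4) - 1153*(-1/802) = 205 + 1153/802 = 165563/802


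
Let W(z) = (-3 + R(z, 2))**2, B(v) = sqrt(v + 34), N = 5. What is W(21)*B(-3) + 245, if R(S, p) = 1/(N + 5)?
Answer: 245 + 841*sqrt(31)/100 ≈ 291.82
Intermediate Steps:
B(v) = sqrt(34 + v)
R(S, p) = 1/10 (R(S, p) = 1/(5 + 5) = 1/10)
W(z) = 841/100 (W(z) = (-3 + 1/10)**2 = (-29/10)**2 = 841/100)
W(21)*B(-3) + 245 = 841*sqrt(34 - 3)/100 + 245 = 841*sqrt(31)/100 + 245 = 245 + 841*sqrt(31)/100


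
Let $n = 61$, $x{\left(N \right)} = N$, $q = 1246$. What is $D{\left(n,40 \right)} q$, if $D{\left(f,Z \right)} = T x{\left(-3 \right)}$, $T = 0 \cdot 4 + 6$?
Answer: $-22428$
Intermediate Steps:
$T = 6$ ($T = 0 + 6 = 6$)
$D{\left(f,Z \right)} = -18$ ($D{\left(f,Z \right)} = 6 \left(-3\right) = -18$)
$D{\left(n,40 \right)} q = \left(-18\right) 1246 = -22428$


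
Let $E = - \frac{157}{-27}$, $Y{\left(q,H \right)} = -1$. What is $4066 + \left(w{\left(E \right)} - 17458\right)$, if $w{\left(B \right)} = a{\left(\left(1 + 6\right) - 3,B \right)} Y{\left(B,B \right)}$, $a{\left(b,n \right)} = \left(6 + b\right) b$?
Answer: $-13432$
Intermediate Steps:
$E = \frac{157}{27}$ ($E = \left(-157\right) \left(- \frac{1}{27}\right) = \frac{157}{27} \approx 5.8148$)
$a{\left(b,n \right)} = b \left(6 + b\right)$
$w{\left(B \right)} = -40$ ($w{\left(B \right)} = \left(\left(1 + 6\right) - 3\right) \left(6 + \left(\left(1 + 6\right) - 3\right)\right) \left(-1\right) = \left(7 - 3\right) \left(6 + \left(7 - 3\right)\right) \left(-1\right) = 4 \left(6 + 4\right) \left(-1\right) = 4 \cdot 10 \left(-1\right) = 40 \left(-1\right) = -40$)
$4066 + \left(w{\left(E \right)} - 17458\right) = 4066 - 17498 = -13432$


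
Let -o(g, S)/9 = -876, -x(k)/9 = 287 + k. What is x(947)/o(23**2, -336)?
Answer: -617/438 ≈ -1.4087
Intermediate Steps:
x(k) = -2583 - 9*k (x(k) = -9*(287 + k) = -2583 - 9*k)
o(g, S) = 7884 (o(g, S) = -9*(-876) = 7884)
x(947)/o(23**2, -336) = (-2583 - 9*947)/7884 = (-2583 - 8523)*(1/7884) = -11106*1/7884 = -617/438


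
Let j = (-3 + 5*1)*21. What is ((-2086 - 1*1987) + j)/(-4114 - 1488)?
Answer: 4031/5602 ≈ 0.71956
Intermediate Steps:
j = 42 (j = (-3 + 5)*21 = 2*21 = 42)
((-2086 - 1*1987) + j)/(-4114 - 1488) = ((-2086 - 1*1987) + 42)/(-4114 - 1488) = ((-2086 - 1987) + 42)/(-5602) = (-4073 + 42)*(-1/5602) = -4031*(-1/5602) = 4031/5602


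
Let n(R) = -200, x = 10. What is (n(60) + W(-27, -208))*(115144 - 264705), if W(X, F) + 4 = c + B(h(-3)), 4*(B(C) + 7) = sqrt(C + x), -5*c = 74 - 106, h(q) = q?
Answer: 153000903/5 - 149561*sqrt(7)/4 ≈ 3.0501e+7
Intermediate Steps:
c = 32/5 (c = -(74 - 106)/5 = -1/5*(-32) = 32/5 ≈ 6.4000)
B(C) = -7 + sqrt(10 + C)/4 (B(C) = -7 + sqrt(C + 10)/4 = -7 + sqrt(10 + C)/4)
W(X, F) = -23/5 + sqrt(7)/4 (W(X, F) = -4 + (32/5 + (-7 + sqrt(10 - 3)/4)) = -4 + (32/5 + (-7 + sqrt(7)/4)) = -4 + (-3/5 + sqrt(7)/4) = -23/5 + sqrt(7)/4)
(n(60) + W(-27, -208))*(115144 - 264705) = (-200 + (-23/5 + sqrt(7)/4))*(115144 - 264705) = (-1023/5 + sqrt(7)/4)*(-149561) = 153000903/5 - 149561*sqrt(7)/4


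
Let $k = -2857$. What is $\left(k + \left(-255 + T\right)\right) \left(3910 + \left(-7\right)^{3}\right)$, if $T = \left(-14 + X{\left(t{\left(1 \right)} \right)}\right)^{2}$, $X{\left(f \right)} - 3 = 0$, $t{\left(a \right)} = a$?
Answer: $-10668897$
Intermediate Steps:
$X{\left(f \right)} = 3$ ($X{\left(f \right)} = 3 + 0 = 3$)
$T = 121$ ($T = \left(-14 + 3\right)^{2} = \left(-11\right)^{2} = 121$)
$\left(k + \left(-255 + T\right)\right) \left(3910 + \left(-7\right)^{3}\right) = \left(-2857 + \left(-255 + 121\right)\right) \left(3910 + \left(-7\right)^{3}\right) = \left(-2857 - 134\right) \left(3910 - 343\right) = \left(-2991\right) 3567 = -10668897$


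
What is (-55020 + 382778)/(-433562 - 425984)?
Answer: -163879/429773 ≈ -0.38132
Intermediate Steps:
(-55020 + 382778)/(-433562 - 425984) = 327758/(-859546) = 327758*(-1/859546) = -163879/429773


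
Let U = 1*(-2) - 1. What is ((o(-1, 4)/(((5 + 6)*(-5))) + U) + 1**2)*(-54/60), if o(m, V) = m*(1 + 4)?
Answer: 189/110 ≈ 1.7182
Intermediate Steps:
o(m, V) = 5*m (o(m, V) = m*5 = 5*m)
U = -3 (U = -2 - 1 = -3)
((o(-1, 4)/(((5 + 6)*(-5))) + U) + 1**2)*(-54/60) = (((5*(-1))/(((5 + 6)*(-5))) - 3) + 1**2)*(-54/60) = ((-5/(11*(-5)) - 3) + 1)*(-54*1/60) = ((-5/(-55) - 3) + 1)*(-9/10) = ((-5*(-1/55) - 3) + 1)*(-9/10) = ((1/11 - 3) + 1)*(-9/10) = (-32/11 + 1)*(-9/10) = -21/11*(-9/10) = 189/110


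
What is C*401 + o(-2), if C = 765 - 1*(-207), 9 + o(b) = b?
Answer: 389761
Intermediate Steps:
o(b) = -9 + b
C = 972 (C = 765 + 207 = 972)
C*401 + o(-2) = 972*401 + (-9 - 2) = 389772 - 11 = 389761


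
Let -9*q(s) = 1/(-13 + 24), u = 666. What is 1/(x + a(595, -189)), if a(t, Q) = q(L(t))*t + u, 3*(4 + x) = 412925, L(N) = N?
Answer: 99/13691468 ≈ 7.2308e-6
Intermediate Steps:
q(s) = -1/99 (q(s) = -1/(9*(-13 + 24)) = -⅑/11 = -⅑*1/11 = -1/99)
x = 412913/3 (x = -4 + (⅓)*412925 = -4 + 412925/3 = 412913/3 ≈ 1.3764e+5)
a(t, Q) = 666 - t/99 (a(t, Q) = -t/99 + 666 = 666 - t/99)
1/(x + a(595, -189)) = 1/(412913/3 + (666 - 1/99*595)) = 1/(412913/3 + (666 - 595/99)) = 1/(412913/3 + 65339/99) = 1/(13691468/99) = 99/13691468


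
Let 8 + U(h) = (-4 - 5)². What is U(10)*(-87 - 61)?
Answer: -10804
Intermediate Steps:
U(h) = 73 (U(h) = -8 + (-4 - 5)² = -8 + (-9)² = -8 + 81 = 73)
U(10)*(-87 - 61) = 73*(-87 - 61) = 73*(-148) = -10804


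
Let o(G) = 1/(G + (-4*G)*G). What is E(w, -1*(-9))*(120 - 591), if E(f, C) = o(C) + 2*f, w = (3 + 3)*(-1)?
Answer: 593617/105 ≈ 5653.5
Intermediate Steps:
w = -6 (w = 6*(-1) = -6)
o(G) = 1/(G - 4*G²)
E(f, C) = 2*f - 1/(C*(-1 + 4*C)) (E(f, C) = -1/(C*(-1 + 4*C)) + 2*f = 2*f - 1/(C*(-1 + 4*C)))
E(w, -1*(-9))*(120 - 591) = ((-1 + 2*(-1*(-9))*(-6)*(-1 + 4*(-1*(-9))))/(((-1*(-9)))*(-1 + 4*(-1*(-9)))))*(120 - 591) = ((-1 + 2*9*(-6)*(-1 + 4*9))/(9*(-1 + 4*9)))*(-471) = ((-1 + 2*9*(-6)*(-1 + 36))/(9*(-1 + 36)))*(-471) = ((⅑)*(-1 + 2*9*(-6)*35)/35)*(-471) = ((⅑)*(1/35)*(-1 - 3780))*(-471) = ((⅑)*(1/35)*(-3781))*(-471) = -3781/315*(-471) = 593617/105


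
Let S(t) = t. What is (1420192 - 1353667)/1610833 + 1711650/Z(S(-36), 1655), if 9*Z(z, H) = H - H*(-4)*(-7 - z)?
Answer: 551722717965/6931414399 ≈ 79.597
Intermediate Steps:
Z(z, H) = H/9 + 4*H*(-7 - z)/9 (Z(z, H) = (H - H*(-4)*(-7 - z))/9 = (H - (-4*H)*(-7 - z))/9 = (H - (-4)*H*(-7 - z))/9 = (H + 4*H*(-7 - z))/9 = H/9 + 4*H*(-7 - z)/9)
(1420192 - 1353667)/1610833 + 1711650/Z(S(-36), 1655) = (1420192 - 1353667)/1610833 + 1711650/((-⅑*1655*(27 + 4*(-36)))) = 66525*(1/1610833) + 1711650/((-⅑*1655*(27 - 144))) = 66525/1610833 + 1711650/((-⅑*1655*(-117))) = 66525/1610833 + 1711650/21515 = 66525/1610833 + 1711650*(1/21515) = 66525/1610833 + 342330/4303 = 551722717965/6931414399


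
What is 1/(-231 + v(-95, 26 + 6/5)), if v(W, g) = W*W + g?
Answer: 5/44106 ≈ 0.00011336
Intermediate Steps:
v(W, g) = g + W² (v(W, g) = W² + g = g + W²)
1/(-231 + v(-95, 26 + 6/5)) = 1/(-231 + ((26 + 6/5) + (-95)²)) = 1/(-231 + ((26 + 6*(⅕)) + 9025)) = 1/(-231 + ((26 + 6/5) + 9025)) = 1/(-231 + (136/5 + 9025)) = 1/(-231 + 45261/5) = 1/(44106/5) = 5/44106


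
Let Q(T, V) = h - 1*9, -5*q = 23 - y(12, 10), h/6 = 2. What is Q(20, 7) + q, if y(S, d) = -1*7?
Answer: -3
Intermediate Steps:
h = 12 (h = 6*2 = 12)
y(S, d) = -7
q = -6 (q = -(23 - 1*(-7))/5 = -(23 + 7)/5 = -1/5*30 = -6)
Q(T, V) = 3 (Q(T, V) = 12 - 1*9 = 12 - 9 = 3)
Q(20, 7) + q = 3 - 6 = -3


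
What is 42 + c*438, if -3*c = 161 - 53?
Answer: -15726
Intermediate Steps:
c = -36 (c = -(161 - 53)/3 = -1/3*108 = -36)
42 + c*438 = 42 - 36*438 = 42 - 15768 = -15726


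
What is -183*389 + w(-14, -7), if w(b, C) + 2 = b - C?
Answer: -71196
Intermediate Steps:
w(b, C) = -2 + b - C (w(b, C) = -2 + (b - C) = -2 + b - C)
-183*389 + w(-14, -7) = -183*389 + (-2 - 14 - 1*(-7)) = -71187 + (-2 - 14 + 7) = -71187 - 9 = -71196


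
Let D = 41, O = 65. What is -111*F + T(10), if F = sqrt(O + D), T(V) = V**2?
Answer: 100 - 111*sqrt(106) ≈ -1042.8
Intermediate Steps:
F = sqrt(106) (F = sqrt(65 + 41) = sqrt(106) ≈ 10.296)
-111*F + T(10) = -111*sqrt(106) + 10**2 = -111*sqrt(106) + 100 = 100 - 111*sqrt(106)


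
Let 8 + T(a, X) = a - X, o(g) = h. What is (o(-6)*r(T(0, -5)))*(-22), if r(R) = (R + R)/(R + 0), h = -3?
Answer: 132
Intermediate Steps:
o(g) = -3
T(a, X) = -8 + a - X (T(a, X) = -8 + (a - X) = -8 + a - X)
r(R) = 2 (r(R) = (2*R)/R = 2)
(o(-6)*r(T(0, -5)))*(-22) = -3*2*(-22) = -6*(-22) = 132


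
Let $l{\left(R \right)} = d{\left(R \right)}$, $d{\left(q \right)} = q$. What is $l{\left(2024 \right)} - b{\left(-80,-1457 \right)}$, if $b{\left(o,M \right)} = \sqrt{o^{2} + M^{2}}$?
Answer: $2024 - \sqrt{2129249} \approx 564.81$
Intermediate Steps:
$b{\left(o,M \right)} = \sqrt{M^{2} + o^{2}}$
$l{\left(R \right)} = R$
$l{\left(2024 \right)} - b{\left(-80,-1457 \right)} = 2024 - \sqrt{\left(-1457\right)^{2} + \left(-80\right)^{2}} = 2024 - \sqrt{2122849 + 6400} = 2024 - \sqrt{2129249}$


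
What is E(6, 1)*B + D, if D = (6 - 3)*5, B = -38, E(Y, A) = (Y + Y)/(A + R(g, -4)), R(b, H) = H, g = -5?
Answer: 167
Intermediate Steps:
E(Y, A) = 2*Y/(-4 + A) (E(Y, A) = (Y + Y)/(A - 4) = (2*Y)/(-4 + A) = 2*Y/(-4 + A))
D = 15 (D = 3*5 = 15)
E(6, 1)*B + D = (2*6/(-4 + 1))*(-38) + 15 = (2*6/(-3))*(-38) + 15 = (2*6*(-1/3))*(-38) + 15 = -4*(-38) + 15 = 152 + 15 = 167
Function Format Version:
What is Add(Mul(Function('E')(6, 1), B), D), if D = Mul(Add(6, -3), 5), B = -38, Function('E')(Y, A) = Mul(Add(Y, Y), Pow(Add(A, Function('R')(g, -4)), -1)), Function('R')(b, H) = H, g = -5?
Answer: 167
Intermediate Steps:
Function('E')(Y, A) = Mul(2, Y, Pow(Add(-4, A), -1)) (Function('E')(Y, A) = Mul(Add(Y, Y), Pow(Add(A, -4), -1)) = Mul(Mul(2, Y), Pow(Add(-4, A), -1)) = Mul(2, Y, Pow(Add(-4, A), -1)))
D = 15 (D = Mul(3, 5) = 15)
Add(Mul(Function('E')(6, 1), B), D) = Add(Mul(Mul(2, 6, Pow(Add(-4, 1), -1)), -38), 15) = Add(Mul(Mul(2, 6, Pow(-3, -1)), -38), 15) = Add(Mul(Mul(2, 6, Rational(-1, 3)), -38), 15) = Add(Mul(-4, -38), 15) = Add(152, 15) = 167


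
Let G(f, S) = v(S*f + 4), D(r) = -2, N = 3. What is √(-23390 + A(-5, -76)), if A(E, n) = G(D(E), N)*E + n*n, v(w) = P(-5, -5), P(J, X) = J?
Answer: I*√17589 ≈ 132.62*I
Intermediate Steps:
v(w) = -5
G(f, S) = -5
A(E, n) = n² - 5*E (A(E, n) = -5*E + n*n = -5*E + n² = n² - 5*E)
√(-23390 + A(-5, -76)) = √(-23390 + ((-76)² - 5*(-5))) = √(-23390 + (5776 + 25)) = √(-23390 + 5801) = √(-17589) = I*√17589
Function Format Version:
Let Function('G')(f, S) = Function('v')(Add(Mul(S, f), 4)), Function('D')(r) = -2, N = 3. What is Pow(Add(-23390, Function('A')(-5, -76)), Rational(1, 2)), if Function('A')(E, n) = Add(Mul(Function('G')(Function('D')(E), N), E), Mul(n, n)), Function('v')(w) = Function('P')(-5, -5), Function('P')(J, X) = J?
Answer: Mul(I, Pow(17589, Rational(1, 2))) ≈ Mul(132.62, I)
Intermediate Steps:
Function('v')(w) = -5
Function('G')(f, S) = -5
Function('A')(E, n) = Add(Pow(n, 2), Mul(-5, E)) (Function('A')(E, n) = Add(Mul(-5, E), Mul(n, n)) = Add(Mul(-5, E), Pow(n, 2)) = Add(Pow(n, 2), Mul(-5, E)))
Pow(Add(-23390, Function('A')(-5, -76)), Rational(1, 2)) = Pow(Add(-23390, Add(Pow(-76, 2), Mul(-5, -5))), Rational(1, 2)) = Pow(Add(-23390, Add(5776, 25)), Rational(1, 2)) = Pow(Add(-23390, 5801), Rational(1, 2)) = Pow(-17589, Rational(1, 2)) = Mul(I, Pow(17589, Rational(1, 2)))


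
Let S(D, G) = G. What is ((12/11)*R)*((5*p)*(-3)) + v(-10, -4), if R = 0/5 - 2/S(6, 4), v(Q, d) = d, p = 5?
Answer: 406/11 ≈ 36.909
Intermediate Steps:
R = -½ (R = 0/5 - 2/4 = 0*(⅕) - 2*¼ = 0 - ½ = -½ ≈ -0.50000)
((12/11)*R)*((5*p)*(-3)) + v(-10, -4) = ((12/11)*(-½))*((5*5)*(-3)) - 4 = ((12*(1/11))*(-½))*(25*(-3)) - 4 = ((12/11)*(-½))*(-75) - 4 = -6/11*(-75) - 4 = 450/11 - 4 = 406/11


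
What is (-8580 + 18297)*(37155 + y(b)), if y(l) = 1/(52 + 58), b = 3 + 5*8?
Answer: 39713874567/110 ≈ 3.6104e+8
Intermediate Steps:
b = 43 (b = 3 + 40 = 43)
y(l) = 1/110
(-8580 + 18297)*(37155 + y(b)) = (-8580 + 18297)*(37155 + 1/110) = 9717*(4087051/110) = 39713874567/110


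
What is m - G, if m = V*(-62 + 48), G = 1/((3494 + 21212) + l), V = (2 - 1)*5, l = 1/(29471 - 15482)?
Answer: -24192870439/345612235 ≈ -70.000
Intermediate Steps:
l = 1/13989 ≈ 7.1485e-5
V = 5 (V = 1*5 = 5)
G = 13989/345612235 (G = 1/((3494 + 21212) + 1/13989) = 1/(24706 + 1/13989) = 1/(345612235/13989) = 13989/345612235 ≈ 4.0476e-5)
m = -70 (m = 5*(-62 + 48) = 5*(-14) = -70)
m - G = -70 - 1*13989/345612235 = -70 - 13989/345612235 = -24192870439/345612235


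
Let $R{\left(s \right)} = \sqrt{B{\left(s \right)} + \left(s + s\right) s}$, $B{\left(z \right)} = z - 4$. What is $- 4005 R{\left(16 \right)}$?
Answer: $- 8010 \sqrt{131} \approx -91679.0$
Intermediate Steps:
$B{\left(z \right)} = -4 + z$ ($B{\left(z \right)} = z - 4 = -4 + z$)
$R{\left(s \right)} = \sqrt{-4 + s + 2 s^{2}}$ ($R{\left(s \right)} = \sqrt{\left(-4 + s\right) + \left(s + s\right) s} = \sqrt{\left(-4 + s\right) + 2 s s} = \sqrt{\left(-4 + s\right) + 2 s^{2}} = \sqrt{-4 + s + 2 s^{2}}$)
$- 4005 R{\left(16 \right)} = - 4005 \sqrt{-4 + 16 + 2 \cdot 16^{2}} = - 4005 \sqrt{-4 + 16 + 2 \cdot 256} = - 4005 \sqrt{-4 + 16 + 512} = - 4005 \sqrt{524} = - 4005 \cdot 2 \sqrt{131} = - 8010 \sqrt{131}$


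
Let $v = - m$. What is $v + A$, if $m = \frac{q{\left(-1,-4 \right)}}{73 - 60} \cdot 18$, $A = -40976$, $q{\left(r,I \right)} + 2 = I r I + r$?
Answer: $- \frac{532346}{13} \approx -40950.0$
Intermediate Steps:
$q{\left(r,I \right)} = -2 + r + r I^{2}$ ($q{\left(r,I \right)} = -2 + \left(I r I + r\right) = -2 + \left(r I^{2} + r\right) = -2 + \left(r + r I^{2}\right) = -2 + r + r I^{2}$)
$m = - \frac{342}{13}$ ($m = \frac{-2 - 1 - \left(-4\right)^{2}}{73 - 60} \cdot 18 = \frac{-2 - 1 - 16}{13} \cdot 18 = \left(-2 - 1 - 16\right) \frac{1}{13} \cdot 18 = \left(-19\right) \frac{1}{13} \cdot 18 = \left(- \frac{19}{13}\right) 18 = - \frac{342}{13} \approx -26.308$)
$v = \frac{342}{13}$ ($v = \left(-1\right) \left(- \frac{342}{13}\right) = \frac{342}{13} \approx 26.308$)
$v + A = \frac{342}{13} - 40976 = - \frac{532346}{13}$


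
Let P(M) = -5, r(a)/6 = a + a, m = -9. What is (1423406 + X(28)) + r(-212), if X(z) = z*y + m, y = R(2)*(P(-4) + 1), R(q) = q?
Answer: 1420629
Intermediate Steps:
r(a) = 12*a (r(a) = 6*(a + a) = 6*(2*a) = 12*a)
y = -8 (y = 2*(-5 + 1) = 2*(-4) = -8)
X(z) = -9 - 8*z (X(z) = z*(-8) - 9 = -8*z - 9 = -9 - 8*z)
(1423406 + X(28)) + r(-212) = (1423406 + (-9 - 8*28)) + 12*(-212) = (1423406 + (-9 - 224)) - 2544 = (1423406 - 233) - 2544 = 1423173 - 2544 = 1420629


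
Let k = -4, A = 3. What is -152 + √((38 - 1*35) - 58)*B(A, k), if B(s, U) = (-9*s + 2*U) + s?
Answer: -152 - 32*I*√55 ≈ -152.0 - 237.32*I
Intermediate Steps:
B(s, U) = -8*s + 2*U
-152 + √((38 - 1*35) - 58)*B(A, k) = -152 + √((38 - 1*35) - 58)*(-8*3 + 2*(-4)) = -152 + √((38 - 35) - 58)*(-24 - 8) = -152 + √(3 - 58)*(-32) = -152 + √(-55)*(-32) = -152 + (I*√55)*(-32) = -152 - 32*I*√55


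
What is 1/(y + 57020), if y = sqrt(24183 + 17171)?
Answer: 28510/1625619523 - sqrt(41354)/3251239046 ≈ 1.7475e-5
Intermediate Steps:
y = sqrt(41354) ≈ 203.36
1/(y + 57020) = 1/(sqrt(41354) + 57020) = 1/(57020 + sqrt(41354))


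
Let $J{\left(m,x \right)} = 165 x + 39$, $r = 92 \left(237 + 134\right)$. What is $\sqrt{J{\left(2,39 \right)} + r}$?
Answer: $\sqrt{40606} \approx 201.51$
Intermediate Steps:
$r = 34132$ ($r = 92 \cdot 371 = 34132$)
$J{\left(m,x \right)} = 39 + 165 x$
$\sqrt{J{\left(2,39 \right)} + r} = \sqrt{\left(39 + 165 \cdot 39\right) + 34132} = \sqrt{\left(39 + 6435\right) + 34132} = \sqrt{6474 + 34132} = \sqrt{40606}$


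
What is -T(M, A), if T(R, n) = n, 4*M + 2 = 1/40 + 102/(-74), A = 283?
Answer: -283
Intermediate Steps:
M = -4963/5920 (M = -1/2 + (1/40 + 102/(-74))/4 = -1/2 + (1*(1/40) + 102*(-1/74))/4 = -1/2 + (1/40 - 51/37)/4 = -1/2 + (1/4)*(-2003/1480) = -1/2 - 2003/5920 = -4963/5920 ≈ -0.83834)
-T(M, A) = -1*283 = -283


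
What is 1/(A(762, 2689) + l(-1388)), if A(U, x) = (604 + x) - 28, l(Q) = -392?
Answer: 1/2873 ≈ 0.00034807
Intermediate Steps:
A(U, x) = 576 + x
1/(A(762, 2689) + l(-1388)) = 1/((576 + 2689) - 392) = 1/(3265 - 392) = 1/2873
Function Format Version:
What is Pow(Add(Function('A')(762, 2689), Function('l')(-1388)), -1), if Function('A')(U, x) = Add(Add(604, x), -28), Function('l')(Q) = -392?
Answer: Rational(1, 2873) ≈ 0.00034807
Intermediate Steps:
Function('A')(U, x) = Add(576, x)
Pow(Add(Function('A')(762, 2689), Function('l')(-1388)), -1) = Pow(Add(Add(576, 2689), -392), -1) = Pow(Add(3265, -392), -1) = Pow(2873, -1) = Rational(1, 2873)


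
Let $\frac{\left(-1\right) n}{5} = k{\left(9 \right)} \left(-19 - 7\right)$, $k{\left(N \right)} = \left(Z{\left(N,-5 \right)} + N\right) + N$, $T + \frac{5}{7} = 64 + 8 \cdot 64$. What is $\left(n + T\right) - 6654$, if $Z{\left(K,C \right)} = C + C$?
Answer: $- \frac{35271}{7} \approx -5038.7$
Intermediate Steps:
$Z{\left(K,C \right)} = 2 C$
$T = \frac{4027}{7}$ ($T = - \frac{5}{7} + \left(64 + 8 \cdot 64\right) = - \frac{5}{7} + \left(64 + 512\right) = - \frac{5}{7} + 576 = \frac{4027}{7} \approx 575.29$)
$k{\left(N \right)} = -10 + 2 N$ ($k{\left(N \right)} = \left(2 \left(-5\right) + N\right) + N = \left(-10 + N\right) + N = -10 + 2 N$)
$n = 1040$ ($n = - 5 \left(-10 + 2 \cdot 9\right) \left(-19 - 7\right) = - 5 \left(-10 + 18\right) \left(-26\right) = - 5 \cdot 8 \left(-26\right) = \left(-5\right) \left(-208\right) = 1040$)
$\left(n + T\right) - 6654 = \left(1040 + \frac{4027}{7}\right) - 6654 = \frac{11307}{7} - 6654 = - \frac{35271}{7}$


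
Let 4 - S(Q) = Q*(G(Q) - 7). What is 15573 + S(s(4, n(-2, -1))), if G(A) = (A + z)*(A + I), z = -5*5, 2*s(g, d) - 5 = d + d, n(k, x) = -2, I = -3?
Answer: 124399/8 ≈ 15550.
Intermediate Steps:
s(g, d) = 5/2 + d (s(g, d) = 5/2 + (d + d)/2 = 5/2 + (2*d)/2 = 5/2 + d)
z = -25
G(A) = (-25 + A)*(-3 + A) (G(A) = (A - 25)*(A - 3) = (-25 + A)*(-3 + A))
S(Q) = 4 - Q*(68 + Q² - 28*Q) (S(Q) = 4 - Q*((75 + Q² - 28*Q) - 7) = 4 - Q*(68 + Q² - 28*Q))
15573 + S(s(4, n(-2, -1))) = 15573 + (4 - (5/2 - 2)³ - 68*(5/2 - 2) + 28*(5/2 - 2)²) = 15573 + (4 - (½)³ - 68*½ + 28*(½)²) = 15573 + (4 - 1*⅛ - 34 + 28*(¼)) = 15573 + (4 - ⅛ - 34 + 7) = 15573 - 185/8 = 124399/8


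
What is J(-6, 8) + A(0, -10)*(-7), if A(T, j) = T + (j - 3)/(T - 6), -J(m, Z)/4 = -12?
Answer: 197/6 ≈ 32.833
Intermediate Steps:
J(m, Z) = 48 (J(m, Z) = -4*(-12) = 48)
A(T, j) = T + (-3 + j)/(-6 + T)
J(-6, 8) + A(0, -10)*(-7) = 48 + ((-3 - 10 + 0² - 6*0)/(-6 + 0))*(-7) = 48 + ((-3 - 10 + 0 + 0)/(-6))*(-7) = 48 - ⅙*(-13)*(-7) = 48 + (13/6)*(-7) = 48 - 91/6 = 197/6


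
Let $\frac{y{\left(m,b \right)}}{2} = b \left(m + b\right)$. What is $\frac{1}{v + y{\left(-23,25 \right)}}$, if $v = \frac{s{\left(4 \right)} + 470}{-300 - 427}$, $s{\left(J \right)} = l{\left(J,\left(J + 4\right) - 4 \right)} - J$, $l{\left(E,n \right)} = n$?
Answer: $\frac{727}{72230} \approx 0.010065$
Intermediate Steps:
$s{\left(J \right)} = 0$ ($s{\left(J \right)} = \left(\left(J + 4\right) - 4\right) - J = \left(\left(4 + J\right) - 4\right) - J = J - J = 0$)
$y{\left(m,b \right)} = 2 b \left(b + m\right)$ ($y{\left(m,b \right)} = 2 b \left(m + b\right) = 2 b \left(b + m\right)$)
$v = - \frac{470}{727}$ ($v = \frac{0 + 470}{-300 - 427} = \frac{470}{-727} = 470 \left(- \frac{1}{727}\right) = - \frac{470}{727} \approx -0.64649$)
$\frac{1}{v + y{\left(-23,25 \right)}} = \frac{1}{- \frac{470}{727} + 2 \cdot 25 \left(25 - 23\right)} = \frac{1}{- \frac{470}{727} + 2 \cdot 25 \cdot 2} = \frac{1}{- \frac{470}{727} + 100} = \frac{1}{\frac{72230}{727}} = \frac{727}{72230}$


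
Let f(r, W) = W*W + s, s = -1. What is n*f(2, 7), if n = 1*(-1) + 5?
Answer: 192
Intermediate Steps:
f(r, W) = -1 + W**2 (f(r, W) = W*W - 1 = W**2 - 1 = -1 + W**2)
n = 4 (n = -1 + 5 = 4)
n*f(2, 7) = 4*(-1 + 7**2) = 4*(-1 + 49) = 4*48 = 192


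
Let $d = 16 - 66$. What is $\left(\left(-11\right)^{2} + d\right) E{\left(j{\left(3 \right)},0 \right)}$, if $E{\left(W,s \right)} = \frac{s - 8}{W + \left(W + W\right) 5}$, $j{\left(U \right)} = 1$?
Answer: $- \frac{568}{11} \approx -51.636$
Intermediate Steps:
$d = -50$ ($d = 16 - 66 = -50$)
$E{\left(W,s \right)} = \frac{-8 + s}{11 W}$ ($E{\left(W,s \right)} = \frac{-8 + s}{W + 2 W 5} = \frac{-8 + s}{W + 10 W} = \frac{-8 + s}{11 W}$)
$\left(\left(-11\right)^{2} + d\right) E{\left(j{\left(3 \right)},0 \right)} = \left(\left(-11\right)^{2} - 50\right) \frac{-8 + 0}{11 \cdot 1} = \left(121 - 50\right) \frac{1}{11} \cdot 1 \left(-8\right) = 71 \left(- \frac{8}{11}\right) = - \frac{568}{11}$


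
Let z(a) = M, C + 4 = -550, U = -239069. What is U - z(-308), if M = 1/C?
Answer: -132444225/554 ≈ -2.3907e+5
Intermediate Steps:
C = -554 (C = -4 - 550 = -554)
M = -1/554 (M = 1/(-554) = -1/554 ≈ -0.0018051)
z(a) = -1/554
U - z(-308) = -239069 - 1*(-1/554) = -239069 + 1/554 = -132444225/554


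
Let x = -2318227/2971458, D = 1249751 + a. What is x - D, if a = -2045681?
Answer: 2365070247713/2971458 ≈ 7.9593e+5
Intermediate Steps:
D = -795930 (D = 1249751 - 2045681 = -795930)
x = -2318227/2971458 (x = -2318227*1/2971458 = -2318227/2971458 ≈ -0.78016)
x - D = -2318227/2971458 - 1*(-795930) = -2318227/2971458 + 795930 = 2365070247713/2971458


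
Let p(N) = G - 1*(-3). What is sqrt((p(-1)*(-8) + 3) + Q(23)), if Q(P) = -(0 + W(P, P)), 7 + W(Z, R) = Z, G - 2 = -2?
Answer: I*sqrt(37) ≈ 6.0828*I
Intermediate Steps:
G = 0 (G = 2 - 2 = 0)
W(Z, R) = -7 + Z
p(N) = 3 (p(N) = 0 - 1*(-3) = 0 + 3 = 3)
Q(P) = 7 - P (Q(P) = -(0 + (-7 + P)) = -(-7 + P) = 7 - P)
sqrt((p(-1)*(-8) + 3) + Q(23)) = sqrt((3*(-8) + 3) + (7 - 1*23)) = sqrt((-24 + 3) + (7 - 23)) = sqrt(-21 - 16) = sqrt(-37) = I*sqrt(37)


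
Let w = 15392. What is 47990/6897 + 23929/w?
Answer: 903700393/106158624 ≈ 8.5127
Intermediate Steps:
47990/6897 + 23929/w = 47990/6897 + 23929/15392 = 903700393/106158624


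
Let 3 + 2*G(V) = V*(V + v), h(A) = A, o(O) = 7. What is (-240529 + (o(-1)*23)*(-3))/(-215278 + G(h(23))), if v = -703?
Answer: 482024/446199 ≈ 1.0803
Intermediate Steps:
G(V) = -3/2 + V*(-703 + V)/2 (G(V) = -3/2 + (V*(V - 703))/2 = -3/2 + (V*(-703 + V))/2 = -3/2 + V*(-703 + V)/2)
(-240529 + (o(-1)*23)*(-3))/(-215278 + G(h(23))) = (-240529 + (7*23)*(-3))/(-215278 + (-3/2 + (½)*23² - 703/2*23)) = (-240529 + 161*(-3))/(-215278 + (-3/2 + (½)*529 - 16169/2)) = (-240529 - 483)/(-215278 + (-3/2 + 529/2 - 16169/2)) = -241012/(-215278 - 15643/2) = -241012/(-446199/2) = -241012*(-2/446199) = 482024/446199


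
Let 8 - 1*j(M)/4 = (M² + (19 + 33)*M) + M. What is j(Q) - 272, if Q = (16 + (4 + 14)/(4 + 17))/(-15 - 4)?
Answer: -973928/17689 ≈ -55.058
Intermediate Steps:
Q = -118/133 (Q = (16 + 18/21)/(-19) = (16 + 18*(1/21))*(-1/19) = (16 + 6/7)*(-1/19) = (118/7)*(-1/19) = -118/133 ≈ -0.88722)
j(M) = 32 - 212*M - 4*M² (j(M) = 32 - 4*((M² + (19 + 33)*M) + M) = 32 - 4*((M² + 52*M) + M) = 32 - 4*(M² + 53*M) = 32 + (-212*M - 4*M²) = 32 - 212*M - 4*M²)
j(Q) - 272 = (32 - 212*(-118/133) - 4*(-118/133)²) - 272 = (32 + 25016/133 - 4*13924/17689) - 272 = (32 + 25016/133 - 55696/17689) - 272 = 3837480/17689 - 272 = -973928/17689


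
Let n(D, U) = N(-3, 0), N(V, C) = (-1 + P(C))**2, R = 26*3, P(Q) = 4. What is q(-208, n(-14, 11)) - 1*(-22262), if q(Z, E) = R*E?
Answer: 22964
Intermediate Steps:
R = 78
N(V, C) = 9 (N(V, C) = (-1 + 4)**2 = 3**2 = 9)
n(D, U) = 9
q(Z, E) = 78*E
q(-208, n(-14, 11)) - 1*(-22262) = 78*9 - 1*(-22262) = 702 + 22262 = 22964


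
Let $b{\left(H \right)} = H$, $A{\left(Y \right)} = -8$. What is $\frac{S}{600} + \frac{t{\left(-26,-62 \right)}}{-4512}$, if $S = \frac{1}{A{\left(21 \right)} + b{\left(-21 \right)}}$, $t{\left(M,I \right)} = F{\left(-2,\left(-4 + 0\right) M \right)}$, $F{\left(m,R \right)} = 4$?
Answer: $- \frac{193}{204450} \approx -0.000944$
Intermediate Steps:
$t{\left(M,I \right)} = 4$
$S = - \frac{1}{29}$ ($S = \frac{1}{-8 - 21} = \frac{1}{-29} = - \frac{1}{29} \approx -0.034483$)
$\frac{S}{600} + \frac{t{\left(-26,-62 \right)}}{-4512} = - \frac{1}{29 \cdot 600} + \frac{4}{-4512} = \left(- \frac{1}{29}\right) \frac{1}{600} + 4 \left(- \frac{1}{4512}\right) = - \frac{1}{17400} - \frac{1}{1128} = - \frac{193}{204450}$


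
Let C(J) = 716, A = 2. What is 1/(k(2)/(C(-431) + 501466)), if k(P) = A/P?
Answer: 502182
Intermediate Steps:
k(P) = 2/P
1/(k(2)/(C(-431) + 501466)) = 1/((2/2)/(716 + 501466)) = 1/((2*(½))/502182) = 1/(1*(1/502182)) = 1/(1/502182) = 502182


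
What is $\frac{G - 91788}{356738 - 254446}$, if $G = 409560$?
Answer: $\frac{79443}{25573} \approx 3.1065$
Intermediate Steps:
$\frac{G - 91788}{356738 - 254446} = \frac{409560 - 91788}{356738 - 254446} = \frac{317772}{102292} = 317772 \cdot \frac{1}{102292} = \frac{79443}{25573}$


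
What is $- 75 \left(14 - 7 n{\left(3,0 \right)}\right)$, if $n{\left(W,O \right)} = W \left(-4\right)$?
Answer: $-7350$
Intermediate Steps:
$n{\left(W,O \right)} = - 4 W$
$- 75 \left(14 - 7 n{\left(3,0 \right)}\right) = - 75 \left(14 - 7 \left(\left(-4\right) 3\right)\right) = - 75 \left(14 - -84\right) = - 75 \left(14 + 84\right) = \left(-75\right) 98 = -7350$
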